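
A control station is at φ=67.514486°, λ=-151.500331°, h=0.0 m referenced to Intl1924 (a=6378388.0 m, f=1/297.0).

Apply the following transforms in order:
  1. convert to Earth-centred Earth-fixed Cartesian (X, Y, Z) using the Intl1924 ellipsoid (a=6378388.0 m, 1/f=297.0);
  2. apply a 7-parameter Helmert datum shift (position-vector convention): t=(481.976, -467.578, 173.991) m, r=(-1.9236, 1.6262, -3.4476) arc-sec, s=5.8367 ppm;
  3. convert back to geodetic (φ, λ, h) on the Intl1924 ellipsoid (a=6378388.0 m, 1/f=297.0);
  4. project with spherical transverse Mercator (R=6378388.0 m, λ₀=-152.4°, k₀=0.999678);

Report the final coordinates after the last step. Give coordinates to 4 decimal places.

E=38858.0638 m, N=7514163.1985 m

start: φ=67.514486°, λ=-151.500331°, h=0.000 m
→ ECEF (a=6378388.000, f=1/297.0): X=-2149983.6533, Y=-1167329.7966, Z=5870730.5085
→ Helmert 7p (PV): X=-2149487.4521, Y=-1167713.5020, Z=5870966.6022
→ geod (Bowring, a=6378388.000): φ=67.51739074°, λ=-151.48688717°, h=121.4249 m
→ tm (R=6378388.0, λ₀=-152.4°): E=38858.0638, N=7514163.1985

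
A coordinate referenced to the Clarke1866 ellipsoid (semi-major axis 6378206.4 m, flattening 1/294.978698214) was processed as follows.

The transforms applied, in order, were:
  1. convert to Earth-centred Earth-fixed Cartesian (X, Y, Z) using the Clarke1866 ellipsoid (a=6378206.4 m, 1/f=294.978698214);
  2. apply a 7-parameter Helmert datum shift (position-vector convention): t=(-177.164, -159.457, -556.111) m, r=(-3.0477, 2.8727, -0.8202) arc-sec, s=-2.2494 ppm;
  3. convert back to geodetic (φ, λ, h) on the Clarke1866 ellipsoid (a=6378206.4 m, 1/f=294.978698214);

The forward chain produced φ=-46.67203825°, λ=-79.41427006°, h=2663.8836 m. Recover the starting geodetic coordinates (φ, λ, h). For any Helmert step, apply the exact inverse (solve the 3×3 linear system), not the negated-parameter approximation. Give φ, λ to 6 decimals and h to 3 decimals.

start: φ=-46.672038°, λ=-79.414270°, h=2663.884 m
→ ECEF (a=6378206.400, f=1/294.978698214): X=805781.4496, Y=-4311593.8165, Z=-4618557.6699
→ Helmert⁻¹: X=806041.8874, Y=-4311372.6175, Z=-4618064.4241
→ geod (Bowring, a=6378206.400): φ=-46.67010400°, λ=-79.41039500°, h=2188.7200 m

φ=-46.670104°, λ=-79.410395°, h=2188.720 m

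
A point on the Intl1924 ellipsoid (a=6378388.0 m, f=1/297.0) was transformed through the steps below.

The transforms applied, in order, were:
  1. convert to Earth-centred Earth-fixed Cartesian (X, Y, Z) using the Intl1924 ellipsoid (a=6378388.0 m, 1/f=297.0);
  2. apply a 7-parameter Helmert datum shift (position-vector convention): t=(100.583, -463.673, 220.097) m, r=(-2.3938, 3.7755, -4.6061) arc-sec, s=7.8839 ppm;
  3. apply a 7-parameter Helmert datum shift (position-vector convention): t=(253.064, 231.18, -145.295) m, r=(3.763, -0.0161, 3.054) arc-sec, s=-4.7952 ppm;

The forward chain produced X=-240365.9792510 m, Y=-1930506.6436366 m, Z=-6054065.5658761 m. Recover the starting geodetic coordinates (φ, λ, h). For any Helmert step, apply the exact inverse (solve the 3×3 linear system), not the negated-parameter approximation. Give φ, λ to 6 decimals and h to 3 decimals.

φ=-72.299527°, λ=-97.104711°, h=39.491 m

start: X=-240365.9793, Y=-1930506.6436, Z=-6054065.5659 m
→ Helmert⁻¹: X=-240649.2582, Y=-1930853.9637, Z=-6053914.0564
→ Helmert⁻¹: X=-240594.0221, Y=-1930310.1837, Z=-6054113.2296
→ geod (Bowring, a=6378388.000): φ=-72.29952700°, λ=-97.10471100°, h=39.4910 m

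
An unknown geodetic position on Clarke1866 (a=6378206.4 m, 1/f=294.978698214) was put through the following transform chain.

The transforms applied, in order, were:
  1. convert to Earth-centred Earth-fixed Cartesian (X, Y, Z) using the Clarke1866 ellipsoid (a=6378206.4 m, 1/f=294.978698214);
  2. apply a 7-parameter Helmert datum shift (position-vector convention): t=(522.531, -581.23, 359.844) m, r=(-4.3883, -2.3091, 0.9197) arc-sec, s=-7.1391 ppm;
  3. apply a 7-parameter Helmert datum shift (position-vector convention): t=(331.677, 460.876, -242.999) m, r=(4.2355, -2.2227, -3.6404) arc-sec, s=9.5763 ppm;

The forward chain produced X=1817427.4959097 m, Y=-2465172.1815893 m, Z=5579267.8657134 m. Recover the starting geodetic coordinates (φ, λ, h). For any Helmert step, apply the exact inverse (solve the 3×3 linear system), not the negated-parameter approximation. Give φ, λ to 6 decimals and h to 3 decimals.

φ=61.402988°, λ=-53.609788°, h=2638.256 m

start: X=1817427.4959, Y=-2465172.1816, Z=5579267.8657 m
→ Helmert⁻¹: X=1817182.0557, Y=-2465462.8036, Z=5579488.4788
→ Helmert⁻¹: X=1816723.9600, Y=-2465025.9670, Z=5579095.6835
→ geod (Bowring, a=6378206.400): φ=61.40298800°, λ=-53.60978800°, h=2638.2560 m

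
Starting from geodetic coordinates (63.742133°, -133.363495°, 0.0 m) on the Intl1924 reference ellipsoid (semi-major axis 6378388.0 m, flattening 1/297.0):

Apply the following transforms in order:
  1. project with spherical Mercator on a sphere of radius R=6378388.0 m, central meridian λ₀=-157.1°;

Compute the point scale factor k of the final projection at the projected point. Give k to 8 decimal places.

2.26033738

start: φ=63.742133°, λ=-133.363495°, h=0.000 m
→ into merc (λ₀=-157.1°): φ=63.74213300°, λ−λ₀=23.73650500°
scale k = 2.26033738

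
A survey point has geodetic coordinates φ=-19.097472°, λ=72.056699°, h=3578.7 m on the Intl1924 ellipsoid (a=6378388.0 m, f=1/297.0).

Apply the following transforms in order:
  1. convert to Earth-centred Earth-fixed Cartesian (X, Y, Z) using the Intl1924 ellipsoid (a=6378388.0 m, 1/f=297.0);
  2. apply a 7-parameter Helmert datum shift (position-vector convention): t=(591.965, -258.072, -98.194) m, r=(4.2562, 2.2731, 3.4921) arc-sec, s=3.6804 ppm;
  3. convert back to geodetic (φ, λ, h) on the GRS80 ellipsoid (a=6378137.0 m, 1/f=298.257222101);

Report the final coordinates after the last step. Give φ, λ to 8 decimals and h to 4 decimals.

φ=-19.09705188°, λ=72.05189721°, h=3815.6859 m

start: φ=-19.097472°, λ=72.056699°, h=3578.700 m
→ ECEF (a=6378388.000, f=1/297.0): X=1858588.1531, Y=5739465.6693, Z=-2074744.6305
→ Helmert 7p (PV): X=1859066.9236, Y=5739302.9989, Z=-2074752.5104
→ geod (Bowring, a=6378137.000): φ=-19.09705188°, λ=72.05189721°, h=3815.6859 m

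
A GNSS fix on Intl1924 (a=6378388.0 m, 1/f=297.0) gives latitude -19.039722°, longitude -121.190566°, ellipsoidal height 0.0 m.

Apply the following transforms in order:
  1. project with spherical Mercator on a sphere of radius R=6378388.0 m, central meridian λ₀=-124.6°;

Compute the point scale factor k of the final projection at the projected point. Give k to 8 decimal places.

start: φ=-19.039722°, λ=-121.190566°, h=0.000 m
→ into merc (λ₀=-124.6°): φ=-19.03972200°, λ−λ₀=3.40943400°
scale k = 1.05787347

1.05787347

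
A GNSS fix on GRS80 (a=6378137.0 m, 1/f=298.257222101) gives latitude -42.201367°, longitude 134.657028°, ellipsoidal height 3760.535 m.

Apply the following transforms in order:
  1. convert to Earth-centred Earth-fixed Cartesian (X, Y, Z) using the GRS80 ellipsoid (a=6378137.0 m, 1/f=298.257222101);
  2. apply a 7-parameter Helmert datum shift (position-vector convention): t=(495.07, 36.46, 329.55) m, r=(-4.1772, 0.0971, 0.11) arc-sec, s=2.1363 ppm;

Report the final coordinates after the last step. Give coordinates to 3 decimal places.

start: φ=-42.201367°, λ=134.657028°, h=3760.535 m
→ ECEF (a=6378137.000, f=1/298.257222101): X=-3327900.5694, Y=3367982.5418, Z=-4264725.4340
→ Helmert 7p (PV): X=-3327416.4125, Y=3367938.0542, Z=-4264471.6354

X=-3327416.413 m, Y=3367938.054 m, Z=-4264471.635 m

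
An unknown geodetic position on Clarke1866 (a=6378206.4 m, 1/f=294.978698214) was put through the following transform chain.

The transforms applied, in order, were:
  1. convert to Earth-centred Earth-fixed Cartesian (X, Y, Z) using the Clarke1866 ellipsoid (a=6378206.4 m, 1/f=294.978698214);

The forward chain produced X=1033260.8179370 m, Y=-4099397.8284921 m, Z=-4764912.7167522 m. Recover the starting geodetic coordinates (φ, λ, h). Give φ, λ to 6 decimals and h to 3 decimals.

φ=-48.612335°, λ=-75.853163°, h=3933.782 m

start: X=1033260.8179, Y=-4099397.8285, Z=-4764912.7168 m
→ geod (Bowring, a=6378206.400): φ=-48.61233500°, λ=-75.85316300°, h=3933.7820 m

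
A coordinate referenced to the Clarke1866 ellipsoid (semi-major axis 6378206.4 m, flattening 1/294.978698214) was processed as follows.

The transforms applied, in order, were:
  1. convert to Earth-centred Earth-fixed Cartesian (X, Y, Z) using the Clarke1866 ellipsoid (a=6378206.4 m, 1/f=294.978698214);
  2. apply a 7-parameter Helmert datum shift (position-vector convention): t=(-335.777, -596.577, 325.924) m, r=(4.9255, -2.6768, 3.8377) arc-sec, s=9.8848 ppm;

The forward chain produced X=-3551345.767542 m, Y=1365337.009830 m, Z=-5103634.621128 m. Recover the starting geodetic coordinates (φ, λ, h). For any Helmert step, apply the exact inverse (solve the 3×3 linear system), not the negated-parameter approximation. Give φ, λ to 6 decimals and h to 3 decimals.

φ=-53.483964°, λ=158.961238°, h=1647.517 m

start: X=-3551345.7675, Y=1365337.0098, Z=-5103634.6211 m
→ Helmert⁻¹: X=-3551015.7128, Y=1365864.2756, Z=-5103896.6269
→ geod (Bowring, a=6378206.400): φ=-53.48396400°, λ=158.96123800°, h=1647.5170 m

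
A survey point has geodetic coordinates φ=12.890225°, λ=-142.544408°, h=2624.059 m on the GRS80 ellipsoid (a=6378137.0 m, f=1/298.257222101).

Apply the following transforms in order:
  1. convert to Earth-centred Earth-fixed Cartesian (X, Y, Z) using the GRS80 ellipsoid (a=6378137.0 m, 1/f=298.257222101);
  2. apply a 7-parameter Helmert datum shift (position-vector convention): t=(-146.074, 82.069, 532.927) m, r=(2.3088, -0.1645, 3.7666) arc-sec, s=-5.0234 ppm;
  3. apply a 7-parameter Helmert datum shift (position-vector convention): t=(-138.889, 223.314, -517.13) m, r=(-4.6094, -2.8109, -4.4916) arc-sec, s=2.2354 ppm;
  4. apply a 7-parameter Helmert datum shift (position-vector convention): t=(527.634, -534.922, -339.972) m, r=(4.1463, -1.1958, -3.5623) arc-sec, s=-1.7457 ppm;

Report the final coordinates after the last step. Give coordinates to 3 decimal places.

X=-4938224.813 m, Y=-3783399.055 m, Z=1413690.534 m

start: φ=12.890225°, λ=-142.544408°, h=2624.059 m
→ ECEF (a=6378137.000, f=1/298.257222101): X=-4938382.6380, Y=-3783276.6783, Z=1414154.8340
→ Helmert 7p (PV): X=-4938435.9463, Y=-3783281.6127, Z=1414634.3712
→ Helmert 7p (PV): X=-4938687.5373, Y=-3782927.6039, Z=1414137.6494
→ Helmert 7p (PV): X=-4938224.8132, Y=-3783399.0552, Z=1413690.5336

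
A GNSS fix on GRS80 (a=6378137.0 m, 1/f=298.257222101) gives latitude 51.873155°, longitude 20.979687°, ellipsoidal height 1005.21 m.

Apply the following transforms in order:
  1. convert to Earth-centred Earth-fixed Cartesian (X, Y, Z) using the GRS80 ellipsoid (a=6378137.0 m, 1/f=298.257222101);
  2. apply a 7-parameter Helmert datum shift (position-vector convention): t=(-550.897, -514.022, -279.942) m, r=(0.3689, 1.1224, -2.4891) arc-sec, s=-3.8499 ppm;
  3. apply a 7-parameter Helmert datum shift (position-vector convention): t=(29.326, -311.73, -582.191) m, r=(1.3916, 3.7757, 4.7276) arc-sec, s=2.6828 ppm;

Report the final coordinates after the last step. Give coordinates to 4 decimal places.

start: φ=51.873155°, λ=20.979687°, h=1005.210 m
→ ECEF (a=6378137.000, f=1/298.257222101): X=3685056.6239, Y=1413061.9417, Z=4994892.6141
→ Helmert 7p (PV): X=3684535.7717, Y=1412489.0771, Z=4994575.9171
→ Helmert 7p (PV): X=3684634.0347, Y=1412231.8897, Z=4993949.2092

X=3684634.0347 m, Y=1412231.8897 m, Z=4993949.2092 m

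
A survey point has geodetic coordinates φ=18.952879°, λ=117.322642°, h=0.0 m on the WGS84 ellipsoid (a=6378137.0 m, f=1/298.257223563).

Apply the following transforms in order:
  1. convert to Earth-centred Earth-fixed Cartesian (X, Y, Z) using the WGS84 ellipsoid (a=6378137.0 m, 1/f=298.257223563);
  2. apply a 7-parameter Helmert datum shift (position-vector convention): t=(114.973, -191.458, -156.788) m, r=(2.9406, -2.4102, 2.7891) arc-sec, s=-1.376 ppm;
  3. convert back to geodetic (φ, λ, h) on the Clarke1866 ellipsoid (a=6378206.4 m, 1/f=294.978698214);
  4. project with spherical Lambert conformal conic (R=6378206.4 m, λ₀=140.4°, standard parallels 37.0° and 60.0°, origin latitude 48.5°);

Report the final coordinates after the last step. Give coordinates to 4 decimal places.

E=-2648285.7089 m, N=-2958083.2156 m

start: φ=18.952879°, λ=117.322642°, h=0.000 m
→ ECEF (a=6378137.000, f=1/298.257223563): X=-2769832.1841, Y=5361252.1683, Z=2058417.0276
→ Helmert 7p (PV): X=-2769809.9467, Y=5360986.5341, Z=2058301.4741
→ geod (Bowring, a=6378206.400): φ=18.95393116°, λ=117.32361211°, h=-314.7653 m
→ lcc (R=6378206.4, λ₀=140.4°): E=-2648285.7089, N=-2958083.2156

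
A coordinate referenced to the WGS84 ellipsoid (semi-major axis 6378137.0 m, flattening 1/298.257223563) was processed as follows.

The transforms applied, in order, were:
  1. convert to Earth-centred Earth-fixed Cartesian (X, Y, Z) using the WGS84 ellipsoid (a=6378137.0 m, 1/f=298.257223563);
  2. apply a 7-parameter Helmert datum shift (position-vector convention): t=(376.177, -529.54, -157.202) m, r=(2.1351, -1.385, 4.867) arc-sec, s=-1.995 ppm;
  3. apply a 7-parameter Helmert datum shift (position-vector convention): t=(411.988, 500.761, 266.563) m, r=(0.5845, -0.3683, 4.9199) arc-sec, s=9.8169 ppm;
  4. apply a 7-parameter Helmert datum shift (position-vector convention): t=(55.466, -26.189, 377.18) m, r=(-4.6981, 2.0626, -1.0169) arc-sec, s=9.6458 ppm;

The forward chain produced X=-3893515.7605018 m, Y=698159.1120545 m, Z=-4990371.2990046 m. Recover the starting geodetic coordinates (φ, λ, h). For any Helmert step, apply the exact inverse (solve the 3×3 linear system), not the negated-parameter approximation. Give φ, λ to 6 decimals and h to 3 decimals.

start: X=-3893515.7605, Y=698159.1121, Z=-4990371.2990 m
→ Helmert⁻¹: X=-3893487.2067, Y=698273.0453, Z=-4990723.3691
→ Helmert⁻¹: X=-3893853.2355, Y=697844.1689, Z=-4990935.9613
→ Helmert⁻¹: X=-3894254.2132, Y=698415.3298, Z=-4990769.7968
→ geod (Bowring, a=6378137.000): φ=-51.78179300°, λ=169.83237700°, h=3755.3210 m

φ=-51.781793°, λ=169.832377°, h=3755.321 m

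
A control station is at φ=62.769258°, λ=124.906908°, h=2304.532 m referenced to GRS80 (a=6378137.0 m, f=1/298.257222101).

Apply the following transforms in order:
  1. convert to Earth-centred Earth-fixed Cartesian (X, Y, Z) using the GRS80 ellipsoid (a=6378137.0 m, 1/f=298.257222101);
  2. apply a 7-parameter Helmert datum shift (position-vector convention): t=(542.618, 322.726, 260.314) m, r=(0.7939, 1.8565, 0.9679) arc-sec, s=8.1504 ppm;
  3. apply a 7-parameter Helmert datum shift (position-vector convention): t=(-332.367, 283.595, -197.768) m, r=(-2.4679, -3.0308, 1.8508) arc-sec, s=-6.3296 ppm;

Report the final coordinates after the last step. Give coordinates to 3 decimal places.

start: φ=62.769258°, λ=124.906908°, h=2304.532 m
→ ECEF (a=6378137.000, f=1/298.257222101): X=-1675123.5921, Y=2400616.4951, Z=5650305.1991
→ Helmert 7p (PV): X=-1674555.0357, Y=2400929.1786, Z=5650635.8825
→ Helmert 7p (PV): X=-1674981.3751, Y=2401250.1589, Z=5650349.0166

X=-1674981.375 m, Y=2401250.159 m, Z=5650349.017 m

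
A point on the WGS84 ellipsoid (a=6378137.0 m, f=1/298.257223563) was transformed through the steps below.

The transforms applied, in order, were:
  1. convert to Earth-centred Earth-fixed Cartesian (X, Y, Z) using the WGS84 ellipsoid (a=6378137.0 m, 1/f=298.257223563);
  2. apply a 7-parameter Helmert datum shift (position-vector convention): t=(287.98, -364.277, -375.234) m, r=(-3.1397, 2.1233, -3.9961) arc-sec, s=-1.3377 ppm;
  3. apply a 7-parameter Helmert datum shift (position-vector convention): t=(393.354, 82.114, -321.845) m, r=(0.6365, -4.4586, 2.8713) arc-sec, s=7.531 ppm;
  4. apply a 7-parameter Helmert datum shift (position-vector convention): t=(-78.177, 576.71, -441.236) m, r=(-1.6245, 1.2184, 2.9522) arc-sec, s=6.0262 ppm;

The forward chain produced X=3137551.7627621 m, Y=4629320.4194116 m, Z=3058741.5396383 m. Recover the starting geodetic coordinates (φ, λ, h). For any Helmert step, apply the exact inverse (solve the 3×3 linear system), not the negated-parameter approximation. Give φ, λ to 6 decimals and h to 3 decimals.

φ=28.850920°, λ=55.874713°, h=992.355 m

start: X=3137551.7628, Y=4629320.4194, Z=3058741.5396 m
→ Helmert⁻¹: X=3137659.2095, Y=4628646.8138, Z=3059219.3288
→ Helmert⁻¹: X=3137372.7921, Y=4628495.6096, Z=3059436.0327
→ Helmert⁻¹: X=3136967.8314, Y=4628880.2760, Z=3059918.1113
→ geod (Bowring, a=6378137.000): φ=28.85092000°, λ=55.87471300°, h=992.3550 m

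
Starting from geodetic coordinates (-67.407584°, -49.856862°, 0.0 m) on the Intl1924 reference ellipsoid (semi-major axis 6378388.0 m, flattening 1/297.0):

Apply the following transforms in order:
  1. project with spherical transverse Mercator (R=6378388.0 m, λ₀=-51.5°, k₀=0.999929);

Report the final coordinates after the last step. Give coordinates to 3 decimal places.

E=70261.354 m, N=-7504470.688 m

start: φ=-67.407584°, λ=-49.856862°, h=0.000 m
→ tm (R=6378388.0, λ₀=-51.5°): E=70261.3538, N=-7504470.6877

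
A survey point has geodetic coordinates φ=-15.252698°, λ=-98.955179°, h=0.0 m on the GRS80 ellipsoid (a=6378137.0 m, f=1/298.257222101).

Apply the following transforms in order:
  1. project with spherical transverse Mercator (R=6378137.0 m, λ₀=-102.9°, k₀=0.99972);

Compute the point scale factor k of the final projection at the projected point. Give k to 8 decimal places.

start: φ=-15.252698°, λ=-98.955179°, h=0.000 m
→ into tm (λ₀=-102.9°): φ=-15.25269800°, λ−λ₀=3.94482100°
scale k = 1.00192933

1.00192933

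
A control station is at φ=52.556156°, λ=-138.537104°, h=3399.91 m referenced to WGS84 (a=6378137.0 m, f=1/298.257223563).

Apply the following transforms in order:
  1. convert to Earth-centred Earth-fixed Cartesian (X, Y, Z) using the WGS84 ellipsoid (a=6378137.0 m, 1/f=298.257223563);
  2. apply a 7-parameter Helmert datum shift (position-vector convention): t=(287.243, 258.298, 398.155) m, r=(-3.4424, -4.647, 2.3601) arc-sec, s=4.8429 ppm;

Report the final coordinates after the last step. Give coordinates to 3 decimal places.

start: φ=52.556156°, λ=-138.537104°, h=3399.910 m
→ ECEF (a=6378137.000, f=1/298.257223563): X=-2913665.5967, Y=-2574431.7275, Z=5043365.5962
→ Helmert 7p (PV): X=-2913476.6313, Y=-2574135.0655, Z=5043765.4980

X=-2913476.631 m, Y=-2574135.066 m, Z=5043765.498 m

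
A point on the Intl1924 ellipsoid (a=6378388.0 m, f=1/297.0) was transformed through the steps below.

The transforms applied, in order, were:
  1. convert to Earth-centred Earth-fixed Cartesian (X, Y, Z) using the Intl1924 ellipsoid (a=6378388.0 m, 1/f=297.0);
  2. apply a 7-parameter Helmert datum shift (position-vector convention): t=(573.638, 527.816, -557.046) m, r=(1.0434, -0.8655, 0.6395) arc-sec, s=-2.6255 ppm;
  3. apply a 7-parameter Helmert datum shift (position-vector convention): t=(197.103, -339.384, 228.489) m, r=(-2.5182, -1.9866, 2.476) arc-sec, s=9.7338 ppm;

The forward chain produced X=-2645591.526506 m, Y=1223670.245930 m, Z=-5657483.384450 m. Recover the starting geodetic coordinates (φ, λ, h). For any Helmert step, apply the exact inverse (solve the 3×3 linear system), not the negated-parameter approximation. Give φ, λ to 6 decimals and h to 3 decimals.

start: X=-2645591.5265, Y=1223670.2459, Z=-5657483.3844 m
→ Helmert⁻¹: X=-2645802.6724, Y=1224098.5474, Z=-5657616.3759
→ Helmert⁻¹: X=-2646403.2024, Y=1223553.5322, Z=-5657069.2675
→ geod (Bowring, a=6378388.000): φ=-62.89111600°, λ=155.18673500°, h=2792.8040 m

φ=-62.891116°, λ=155.186735°, h=2792.804 m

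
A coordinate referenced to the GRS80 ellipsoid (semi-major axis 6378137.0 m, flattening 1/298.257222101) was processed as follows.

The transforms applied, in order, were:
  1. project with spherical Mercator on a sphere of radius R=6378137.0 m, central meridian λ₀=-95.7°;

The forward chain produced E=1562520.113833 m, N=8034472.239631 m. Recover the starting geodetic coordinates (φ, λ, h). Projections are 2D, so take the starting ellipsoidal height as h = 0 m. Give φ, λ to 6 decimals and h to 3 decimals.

φ=58.318255°, λ=-81.663643°, h=0.000 m

start: E=1562520.1138, N=8034472.2396 m
→ merc⁻¹: φ=58.31825500°, λ=-81.66364300°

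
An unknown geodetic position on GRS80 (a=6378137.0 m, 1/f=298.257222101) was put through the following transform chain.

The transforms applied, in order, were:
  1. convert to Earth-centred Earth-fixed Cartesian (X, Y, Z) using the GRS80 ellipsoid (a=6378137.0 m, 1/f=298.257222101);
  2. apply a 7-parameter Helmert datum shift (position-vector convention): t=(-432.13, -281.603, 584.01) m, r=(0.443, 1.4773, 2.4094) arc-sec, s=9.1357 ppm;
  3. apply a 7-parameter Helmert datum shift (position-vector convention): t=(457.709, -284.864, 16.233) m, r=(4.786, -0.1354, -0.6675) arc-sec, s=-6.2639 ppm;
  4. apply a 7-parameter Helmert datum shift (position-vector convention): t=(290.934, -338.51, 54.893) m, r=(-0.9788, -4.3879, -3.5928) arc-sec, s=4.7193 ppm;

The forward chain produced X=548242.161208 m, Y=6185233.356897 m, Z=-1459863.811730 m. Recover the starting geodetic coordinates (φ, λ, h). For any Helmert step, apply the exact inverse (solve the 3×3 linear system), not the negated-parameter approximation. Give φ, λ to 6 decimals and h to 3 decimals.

φ=-13.321281°, λ=84.939030°, h=2725.023 m

start: X=548242.1612, Y=6185233.3569, Z=-1459863.8117 m
→ Helmert⁻¹: X=547809.8423, Y=6185559.1451, Z=-1459894.1159
→ Helmert⁻¹: X=547334.5852, Y=6185850.6500, Z=-1460063.3844
→ Helmert⁻¹: X=547844.4324, Y=6186066.2024, Z=-1460643.4127
→ geod (Bowring, a=6378137.000): φ=-13.32128100°, λ=84.93903000°, h=2725.0230 m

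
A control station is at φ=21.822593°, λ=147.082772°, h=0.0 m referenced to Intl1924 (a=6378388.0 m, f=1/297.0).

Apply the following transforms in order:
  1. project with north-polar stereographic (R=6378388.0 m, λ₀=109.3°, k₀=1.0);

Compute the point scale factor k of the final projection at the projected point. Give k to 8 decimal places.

start: φ=21.822593°, λ=147.082772°, h=0.000 m
→ into stereo (λ₀=109.3°): φ=21.82259300°, λ−λ₀=37.78277200°
scale k = 1.45800870

1.45800870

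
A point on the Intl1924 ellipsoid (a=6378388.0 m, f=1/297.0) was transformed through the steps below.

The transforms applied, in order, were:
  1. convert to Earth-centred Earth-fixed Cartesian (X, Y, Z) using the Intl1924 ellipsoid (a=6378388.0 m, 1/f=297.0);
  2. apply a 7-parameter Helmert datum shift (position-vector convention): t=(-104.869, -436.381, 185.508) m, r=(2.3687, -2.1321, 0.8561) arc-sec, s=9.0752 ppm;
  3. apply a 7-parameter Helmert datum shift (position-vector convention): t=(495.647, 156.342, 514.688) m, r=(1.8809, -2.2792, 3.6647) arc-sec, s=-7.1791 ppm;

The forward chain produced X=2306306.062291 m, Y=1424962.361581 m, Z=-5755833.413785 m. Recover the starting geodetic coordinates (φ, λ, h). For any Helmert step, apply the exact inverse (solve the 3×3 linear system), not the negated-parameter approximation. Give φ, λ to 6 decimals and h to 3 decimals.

start: X=2306306.0623, Y=1424962.3616, Z=-5755833.4138 m
→ Helmert⁻¹: X=2305788.6743, Y=1424722.7895, Z=-5756427.8980
→ Helmert⁻¹: X=2305819.0274, Y=1425070.5592, Z=-5756601.3638
→ geod (Bowring, a=6378388.000): φ=-64.93392500°, λ=31.71740300°, h=2074.3790 m

φ=-64.933925°, λ=31.717403°, h=2074.379 m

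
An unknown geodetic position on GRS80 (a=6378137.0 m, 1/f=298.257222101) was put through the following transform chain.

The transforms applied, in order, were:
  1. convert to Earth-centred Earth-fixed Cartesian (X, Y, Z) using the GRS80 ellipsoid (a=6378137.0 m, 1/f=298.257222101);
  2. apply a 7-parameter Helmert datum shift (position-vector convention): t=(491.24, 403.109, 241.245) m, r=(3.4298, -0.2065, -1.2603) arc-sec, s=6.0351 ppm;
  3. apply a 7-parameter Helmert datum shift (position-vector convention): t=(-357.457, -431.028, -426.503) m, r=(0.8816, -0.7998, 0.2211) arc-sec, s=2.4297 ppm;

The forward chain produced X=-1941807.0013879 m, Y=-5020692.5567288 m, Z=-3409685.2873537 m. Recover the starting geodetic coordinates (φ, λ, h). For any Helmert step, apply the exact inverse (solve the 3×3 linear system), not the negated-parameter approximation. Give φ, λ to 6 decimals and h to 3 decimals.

start: X=-1941807.0014, Y=-5020692.5567, Z=-3409685.2874 m
→ Helmert⁻¹: X=-1941463.4280, Y=-5020261.8213, Z=-3409221.5156
→ Helmert⁻¹: X=-1941915.6844, Y=-5020703.1869, Z=-3409356.7552
→ geod (Bowring, a=6378137.000): φ=-32.52178300°, λ=-111.14555400°, h=-6.5090 m

φ=-32.521783°, λ=-111.145554°, h=-6.509 m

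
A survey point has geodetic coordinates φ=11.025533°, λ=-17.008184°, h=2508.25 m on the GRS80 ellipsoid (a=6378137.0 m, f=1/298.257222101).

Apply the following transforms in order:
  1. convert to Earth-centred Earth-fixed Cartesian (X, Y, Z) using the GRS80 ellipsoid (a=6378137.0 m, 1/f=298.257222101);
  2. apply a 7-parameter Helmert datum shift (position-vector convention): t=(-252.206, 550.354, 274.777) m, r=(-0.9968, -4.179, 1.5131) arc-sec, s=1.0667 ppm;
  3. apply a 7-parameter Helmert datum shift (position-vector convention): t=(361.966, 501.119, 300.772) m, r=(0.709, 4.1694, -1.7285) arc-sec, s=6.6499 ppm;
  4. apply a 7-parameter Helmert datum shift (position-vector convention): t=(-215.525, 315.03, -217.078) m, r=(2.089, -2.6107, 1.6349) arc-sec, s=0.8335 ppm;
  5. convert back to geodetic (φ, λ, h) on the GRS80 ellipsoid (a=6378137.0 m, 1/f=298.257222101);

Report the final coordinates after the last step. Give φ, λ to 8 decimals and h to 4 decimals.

φ=11.03013096°, λ=-16.99625243°, h=2139.9779 m

start: φ=11.025533°, λ=-17.008184°, h=2508.250 m
→ ECEF (a=6378137.000, f=1/298.257222101): X=5989685.3740, Y=-1832166.1548, Z=1212258.1681
→ Helmert 7p (PV): X=5989428.4366, Y=-1831567.9581, Z=1212664.4458
→ Helmert 7p (PV): X=5989839.3958, Y=-1831133.3789, Z=1212845.9161
→ Helmert 7p (PV): X=5989628.0263, Y=-1830784.6818, Z=1212687.1173
→ geod (Bowring, a=6378137.000): φ=11.03013096°, λ=-16.99625243°, h=2139.9779 m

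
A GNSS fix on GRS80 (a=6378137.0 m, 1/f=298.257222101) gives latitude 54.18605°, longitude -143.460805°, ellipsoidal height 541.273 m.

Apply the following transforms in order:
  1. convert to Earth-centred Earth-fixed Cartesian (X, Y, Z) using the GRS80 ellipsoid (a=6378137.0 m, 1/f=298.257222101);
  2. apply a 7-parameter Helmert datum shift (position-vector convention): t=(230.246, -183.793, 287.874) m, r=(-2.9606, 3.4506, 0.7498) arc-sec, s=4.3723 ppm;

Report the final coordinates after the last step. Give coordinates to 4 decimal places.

X=-3005200.1502 m, Y=-2227275.4455 m, Z=5149720.3939 m

start: φ=54.186050°, λ=-143.460805°, h=541.273 m
→ ECEF (a=6378137.000, f=1/298.257222101): X=-3005511.4946, Y=-2227144.9000, Z=5149327.7589
→ Helmert 7p (PV): X=-3005200.1502, Y=-2227275.4455, Z=5149720.3939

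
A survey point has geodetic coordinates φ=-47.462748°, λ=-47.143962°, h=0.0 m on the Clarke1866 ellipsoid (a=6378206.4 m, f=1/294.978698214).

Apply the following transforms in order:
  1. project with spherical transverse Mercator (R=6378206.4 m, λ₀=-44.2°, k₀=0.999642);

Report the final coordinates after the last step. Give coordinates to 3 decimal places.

E=-221476.391 m, N=-5285889.228 m

start: φ=-47.462748°, λ=-47.143962°, h=0.000 m
→ tm (R=6378206.4, λ₀=-44.2°): E=-221476.3905, N=-5285889.2281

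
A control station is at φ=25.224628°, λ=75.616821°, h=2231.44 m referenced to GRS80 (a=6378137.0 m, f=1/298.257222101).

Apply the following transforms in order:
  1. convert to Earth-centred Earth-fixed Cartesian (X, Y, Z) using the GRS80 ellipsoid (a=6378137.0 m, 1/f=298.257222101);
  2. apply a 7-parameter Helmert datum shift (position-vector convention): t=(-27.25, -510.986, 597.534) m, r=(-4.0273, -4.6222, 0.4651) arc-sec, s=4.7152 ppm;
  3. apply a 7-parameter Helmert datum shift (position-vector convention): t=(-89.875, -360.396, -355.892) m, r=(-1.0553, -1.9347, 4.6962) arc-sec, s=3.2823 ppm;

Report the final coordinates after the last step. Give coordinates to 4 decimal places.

X=1434327.7050 m, Y=5593722.7468 m, Z=2702727.4891 m

start: φ=25.224628°, λ=75.616821°, h=2231.440 m
→ ECEF (a=6378137.000, f=1/298.257222101): X=1434659.2517, Y=5594446.8945, Z=2702556.4783
→ Helmert 7p (PV): X=1434565.5896, Y=5594018.2898, Z=2703089.6734
→ Helmert 7p (PV): X=1434327.7050, Y=5593722.7468, Z=2702727.4891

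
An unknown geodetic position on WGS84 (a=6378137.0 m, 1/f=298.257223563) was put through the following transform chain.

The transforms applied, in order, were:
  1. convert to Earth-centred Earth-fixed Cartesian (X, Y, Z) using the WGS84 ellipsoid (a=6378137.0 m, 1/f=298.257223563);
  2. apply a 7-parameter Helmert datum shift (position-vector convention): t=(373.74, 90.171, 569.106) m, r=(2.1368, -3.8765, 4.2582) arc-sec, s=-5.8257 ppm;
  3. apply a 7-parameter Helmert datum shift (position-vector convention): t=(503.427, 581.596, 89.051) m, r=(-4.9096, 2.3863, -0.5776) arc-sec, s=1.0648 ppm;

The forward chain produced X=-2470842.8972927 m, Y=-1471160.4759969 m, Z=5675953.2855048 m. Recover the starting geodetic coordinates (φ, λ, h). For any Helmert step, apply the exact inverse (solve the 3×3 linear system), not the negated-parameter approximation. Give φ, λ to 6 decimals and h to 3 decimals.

start: X=-2470842.8973, Y=-1471160.4760, Z=5675953.2855 m
→ Helmert⁻¹: X=-2471405.2350, Y=-1471882.5231, Z=5675794.5645
→ Helmert⁻¹: X=-2471717.0999, Y=-1471871.4490, Z=5675320.2217
→ geod (Bowring, a=6378137.000): φ=63.27482100°, λ=-149.22681900°, h=1680.1860 m

φ=63.274821°, λ=-149.226819°, h=1680.186 m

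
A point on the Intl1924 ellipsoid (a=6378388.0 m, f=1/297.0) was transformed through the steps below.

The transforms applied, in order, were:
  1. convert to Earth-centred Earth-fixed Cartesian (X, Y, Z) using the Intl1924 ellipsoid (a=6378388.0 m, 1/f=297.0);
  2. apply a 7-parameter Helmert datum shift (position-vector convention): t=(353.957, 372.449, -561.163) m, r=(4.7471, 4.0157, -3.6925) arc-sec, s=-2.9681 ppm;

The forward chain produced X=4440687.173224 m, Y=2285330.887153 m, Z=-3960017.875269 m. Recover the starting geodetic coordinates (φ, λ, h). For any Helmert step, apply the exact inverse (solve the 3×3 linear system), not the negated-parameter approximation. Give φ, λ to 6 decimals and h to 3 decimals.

φ=-38.598069°, λ=27.229664°, h=2927.628 m

start: X=4440687.1732, Y=2285330.8872, Z=-3960017.8753 m
→ Helmert⁻¹: X=4440382.5759, Y=2284953.5860, Z=-3959434.6033
→ geod (Bowring, a=6378388.000): φ=-38.59806900°, λ=27.22966400°, h=2927.6280 m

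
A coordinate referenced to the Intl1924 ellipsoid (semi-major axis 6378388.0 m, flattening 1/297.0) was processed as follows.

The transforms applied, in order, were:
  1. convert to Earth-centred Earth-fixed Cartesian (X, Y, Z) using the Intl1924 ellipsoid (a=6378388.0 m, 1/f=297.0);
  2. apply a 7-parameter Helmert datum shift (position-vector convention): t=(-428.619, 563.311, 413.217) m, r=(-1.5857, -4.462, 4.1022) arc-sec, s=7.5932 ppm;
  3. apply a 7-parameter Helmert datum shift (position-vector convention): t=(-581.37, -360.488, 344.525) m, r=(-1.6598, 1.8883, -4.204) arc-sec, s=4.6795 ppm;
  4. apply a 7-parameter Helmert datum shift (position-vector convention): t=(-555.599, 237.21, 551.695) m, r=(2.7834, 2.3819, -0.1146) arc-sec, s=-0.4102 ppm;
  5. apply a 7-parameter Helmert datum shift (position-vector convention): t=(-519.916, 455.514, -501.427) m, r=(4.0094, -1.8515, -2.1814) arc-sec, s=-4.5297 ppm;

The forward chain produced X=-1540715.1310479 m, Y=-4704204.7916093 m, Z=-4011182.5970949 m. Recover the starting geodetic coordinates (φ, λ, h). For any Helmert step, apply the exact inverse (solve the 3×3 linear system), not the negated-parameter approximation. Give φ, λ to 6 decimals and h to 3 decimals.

start: X=-1540715.1310, Y=-4704204.7916, Z=-4011182.5971 m
→ Helmert⁻¹: X=-1540188.4357, Y=-4704775.8634, Z=-4010594.0601
→ Helmert⁻¹: X=-1539584.5348, Y=-4705069.9858, Z=-4011101.6876
→ Helmert⁻¹: X=-1538863.3502, Y=-4704686.5666, Z=-4011479.3874
→ Helmert⁻¹: X=-1538603.4120, Y=-4705152.7082, Z=-4011865.0296
→ geod (Bowring, a=6378388.000): φ=-39.21125200°, λ=-108.10794800°, h=2029.1290 m

φ=-39.211252°, λ=-108.107948°, h=2029.129 m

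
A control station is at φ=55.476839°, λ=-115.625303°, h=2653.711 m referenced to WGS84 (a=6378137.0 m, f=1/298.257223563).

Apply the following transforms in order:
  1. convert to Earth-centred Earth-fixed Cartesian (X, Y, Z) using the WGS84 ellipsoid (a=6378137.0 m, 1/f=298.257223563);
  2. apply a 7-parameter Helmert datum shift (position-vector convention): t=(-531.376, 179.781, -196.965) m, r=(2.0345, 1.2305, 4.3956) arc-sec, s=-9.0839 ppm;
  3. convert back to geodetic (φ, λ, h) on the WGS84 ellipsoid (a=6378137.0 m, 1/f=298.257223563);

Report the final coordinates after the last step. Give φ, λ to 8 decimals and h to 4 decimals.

start: φ=55.476839°, λ=-115.625303°, h=2653.711 m
→ ECEF (a=6378137.000, f=1/298.257223563): X=-1567532.1953, Y=-3267987.6063, Z=5233837.1913
→ Helmert 7p (PV): X=-1567948.4674, Y=-3267863.1675, Z=5233569.8003
→ geod (Bowring, a=6378137.000): φ=55.47497640°, λ=-115.63208680°, h=2471.8690 m

φ=55.47497640°, λ=-115.63208680°, h=2471.8690 m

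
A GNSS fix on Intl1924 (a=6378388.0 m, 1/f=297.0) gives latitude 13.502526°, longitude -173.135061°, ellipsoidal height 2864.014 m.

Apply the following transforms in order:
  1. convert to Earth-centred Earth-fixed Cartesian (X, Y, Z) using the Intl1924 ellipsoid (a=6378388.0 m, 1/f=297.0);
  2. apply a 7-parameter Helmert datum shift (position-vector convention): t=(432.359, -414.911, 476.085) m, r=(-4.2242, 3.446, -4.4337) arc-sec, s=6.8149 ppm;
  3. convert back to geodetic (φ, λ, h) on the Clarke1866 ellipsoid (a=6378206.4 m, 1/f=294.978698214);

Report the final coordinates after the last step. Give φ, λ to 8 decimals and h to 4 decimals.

start: φ=13.502526°, λ=-173.135061°, h=2864.014 m
→ ECEF (a=6378388.000, f=1/297.0): X=-6161515.7552, Y=-741799.9870, Z=1480206.4746
→ Helmert 7p (PV): X=-6161116.6020, Y=-742057.1953, Z=1480810.7780
→ geod (Bowring, a=6378206.400): φ=13.50920565°, λ=-173.13226275°, h=2839.2820 m

φ=13.50920565°, λ=-173.13226275°, h=2839.2820 m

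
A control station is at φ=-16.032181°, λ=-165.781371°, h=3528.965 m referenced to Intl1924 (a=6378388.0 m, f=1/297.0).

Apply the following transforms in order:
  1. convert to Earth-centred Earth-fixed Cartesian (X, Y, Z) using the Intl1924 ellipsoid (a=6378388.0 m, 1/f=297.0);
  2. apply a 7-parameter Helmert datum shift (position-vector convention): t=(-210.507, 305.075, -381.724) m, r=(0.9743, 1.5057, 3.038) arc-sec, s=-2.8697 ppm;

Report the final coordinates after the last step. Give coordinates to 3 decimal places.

X=-5947508.814 m, Y=-1506732.131 m, Z=-1751486.827 m

start: φ=-16.032181°, λ=-165.781371°, h=3528.965 m
→ ECEF (a=6378388.000, f=1/297.0): X=-5947324.7868, Y=-1506962.2068, Z=-1751146.4247
→ Helmert 7p (PV): X=-5947508.8144, Y=-1506732.1315, Z=-1751486.8272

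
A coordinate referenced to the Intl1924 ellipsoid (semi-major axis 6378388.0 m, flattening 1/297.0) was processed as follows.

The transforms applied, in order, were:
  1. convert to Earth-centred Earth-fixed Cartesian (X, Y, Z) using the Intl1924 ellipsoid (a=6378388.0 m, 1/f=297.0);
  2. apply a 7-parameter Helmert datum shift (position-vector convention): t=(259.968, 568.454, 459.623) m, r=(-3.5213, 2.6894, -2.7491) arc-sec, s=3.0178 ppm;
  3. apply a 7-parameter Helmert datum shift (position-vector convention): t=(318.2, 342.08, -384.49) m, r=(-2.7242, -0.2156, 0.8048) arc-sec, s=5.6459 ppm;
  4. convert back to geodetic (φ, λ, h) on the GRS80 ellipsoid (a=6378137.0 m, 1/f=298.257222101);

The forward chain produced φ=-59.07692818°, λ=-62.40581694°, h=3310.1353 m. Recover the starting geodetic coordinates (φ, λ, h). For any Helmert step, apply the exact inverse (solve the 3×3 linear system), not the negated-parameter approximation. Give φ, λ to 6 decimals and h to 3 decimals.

φ=-59.075065°, λ=-62.419214°, h=3413.157 m

start: φ=-59.076928°, λ=-62.405817°, h=3310.135 m
→ ECEF (a=6378137.000, f=1/298.257222101): X=1522764.3048, Y=-2913499.8618, Z=-5451184.5036
→ Helmert⁻¹: X=1522420.4430, Y=-2913759.4403, Z=-5450809.3133
→ Helmert⁻¹: X=1522265.7989, Y=-2914205.7478, Z=-5451282.3879
→ geod (Bowring, a=6378388.000): φ=-59.07506500°, λ=-62.41921400°, h=3413.1570 m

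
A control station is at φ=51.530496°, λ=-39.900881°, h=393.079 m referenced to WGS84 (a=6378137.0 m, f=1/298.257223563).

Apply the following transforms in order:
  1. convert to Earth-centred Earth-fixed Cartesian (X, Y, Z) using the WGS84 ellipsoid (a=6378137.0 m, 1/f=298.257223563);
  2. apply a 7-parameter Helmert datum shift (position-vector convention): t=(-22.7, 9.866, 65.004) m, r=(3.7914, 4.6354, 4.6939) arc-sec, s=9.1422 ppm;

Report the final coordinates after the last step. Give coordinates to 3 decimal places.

start: φ=51.530496°, λ=-39.900881°, h=393.079 m
→ ECEF (a=6378137.000, f=1/298.257223563): X=3050391.3731, Y=-2550602.7715, Z=4970781.6548
→ Helmert 7p (PV): X=3050566.3138, Y=-2550638.1762, Z=4970776.6668

X=3050566.314 m, Y=-2550638.176 m, Z=4970776.667 m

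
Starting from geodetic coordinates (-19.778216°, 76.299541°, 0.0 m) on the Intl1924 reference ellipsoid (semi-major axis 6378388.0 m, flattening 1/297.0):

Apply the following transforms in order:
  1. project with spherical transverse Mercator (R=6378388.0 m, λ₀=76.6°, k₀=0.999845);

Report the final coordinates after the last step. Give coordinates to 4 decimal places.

start: φ=-19.778216°, λ=76.299541°, h=0.000 m
→ tm (R=6378388.0, λ₀=76.6°): E=-31470.3618, N=-2201474.2225

E=-31470.3618 m, N=-2201474.2225 m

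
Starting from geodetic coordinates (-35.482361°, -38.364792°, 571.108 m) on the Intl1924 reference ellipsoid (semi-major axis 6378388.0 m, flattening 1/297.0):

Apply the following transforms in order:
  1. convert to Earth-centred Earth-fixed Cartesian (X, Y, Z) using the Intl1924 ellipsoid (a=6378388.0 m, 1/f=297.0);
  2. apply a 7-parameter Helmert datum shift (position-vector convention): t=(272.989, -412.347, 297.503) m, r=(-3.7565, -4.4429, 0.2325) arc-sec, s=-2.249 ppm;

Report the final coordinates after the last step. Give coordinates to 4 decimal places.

X=4077726.4629 m, Y=-3228081.3548 m, Z=-3681511.2667 m

start: φ=-35.482361°, λ=-38.364792°, h=571.108 m
→ ECEF (a=6378388.000, f=1/297.0): X=4077379.6973, Y=-3227613.8068, Z=-3681963.6574
→ Helmert 7p (PV): X=4077726.4629, Y=-3228081.3548, Z=-3681511.2667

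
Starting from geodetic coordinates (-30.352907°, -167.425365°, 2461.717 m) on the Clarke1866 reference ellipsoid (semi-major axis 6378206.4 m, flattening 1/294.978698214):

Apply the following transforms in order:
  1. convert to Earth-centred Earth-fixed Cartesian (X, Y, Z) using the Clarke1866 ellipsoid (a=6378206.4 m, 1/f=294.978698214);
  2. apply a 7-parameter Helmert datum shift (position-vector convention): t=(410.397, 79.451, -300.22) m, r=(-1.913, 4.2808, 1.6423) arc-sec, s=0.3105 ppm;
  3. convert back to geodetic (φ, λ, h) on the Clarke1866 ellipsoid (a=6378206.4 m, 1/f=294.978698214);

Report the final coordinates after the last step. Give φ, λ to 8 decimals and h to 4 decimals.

start: φ=-30.352907°, λ=-167.425365°, h=2461.717 m
→ ECEF (a=6378206.400, f=1/294.978698214): X=-5378641.2336, Y=-1199768.8941, Z=-3205263.2873
→ Helmert 7p (PV): X=-5378289.4758, Y=-1199762.3681, Z=-3205441.7474
→ geod (Bowring, a=6378206.400): φ=-30.35586663°, λ=-167.42463496°, h=2254.4190 m

φ=-30.35586663°, λ=-167.42463496°, h=2254.4190 m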